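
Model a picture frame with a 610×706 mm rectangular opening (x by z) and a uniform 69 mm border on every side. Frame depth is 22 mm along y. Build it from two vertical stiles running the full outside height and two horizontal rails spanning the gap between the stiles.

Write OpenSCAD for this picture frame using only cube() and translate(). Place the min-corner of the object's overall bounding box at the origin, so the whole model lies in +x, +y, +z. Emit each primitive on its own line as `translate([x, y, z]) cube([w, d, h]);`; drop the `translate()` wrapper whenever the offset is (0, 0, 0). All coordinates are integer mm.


cube([69, 22, 844]);
translate([679, 0, 0]) cube([69, 22, 844]);
translate([69, 0, 0]) cube([610, 22, 69]);
translate([69, 0, 775]) cube([610, 22, 69]);


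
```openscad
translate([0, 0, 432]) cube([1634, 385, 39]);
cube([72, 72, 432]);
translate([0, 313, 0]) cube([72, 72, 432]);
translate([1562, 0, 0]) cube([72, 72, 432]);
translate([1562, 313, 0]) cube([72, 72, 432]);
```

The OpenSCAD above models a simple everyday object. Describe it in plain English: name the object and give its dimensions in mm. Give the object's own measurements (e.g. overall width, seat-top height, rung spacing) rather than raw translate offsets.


A bench: a 1634×385 mm seat slab, 39 mm thick, top at z = 471 mm, on four 72×72 mm square legs flush with the seat corners and standing on z = 0.


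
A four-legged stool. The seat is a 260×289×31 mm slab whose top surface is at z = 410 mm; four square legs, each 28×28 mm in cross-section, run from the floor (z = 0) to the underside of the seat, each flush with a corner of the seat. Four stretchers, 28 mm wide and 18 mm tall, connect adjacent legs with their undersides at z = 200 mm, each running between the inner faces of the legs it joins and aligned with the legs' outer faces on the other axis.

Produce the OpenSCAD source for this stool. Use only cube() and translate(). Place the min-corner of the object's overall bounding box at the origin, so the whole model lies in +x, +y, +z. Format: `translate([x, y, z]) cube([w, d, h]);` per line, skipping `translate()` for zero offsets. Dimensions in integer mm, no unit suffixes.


translate([0, 0, 379]) cube([260, 289, 31]);
cube([28, 28, 379]);
translate([232, 0, 0]) cube([28, 28, 379]);
translate([0, 261, 0]) cube([28, 28, 379]);
translate([232, 261, 0]) cube([28, 28, 379]);
translate([28, 0, 200]) cube([204, 28, 18]);
translate([28, 261, 200]) cube([204, 28, 18]);
translate([0, 28, 200]) cube([28, 233, 18]);
translate([232, 28, 200]) cube([28, 233, 18]);


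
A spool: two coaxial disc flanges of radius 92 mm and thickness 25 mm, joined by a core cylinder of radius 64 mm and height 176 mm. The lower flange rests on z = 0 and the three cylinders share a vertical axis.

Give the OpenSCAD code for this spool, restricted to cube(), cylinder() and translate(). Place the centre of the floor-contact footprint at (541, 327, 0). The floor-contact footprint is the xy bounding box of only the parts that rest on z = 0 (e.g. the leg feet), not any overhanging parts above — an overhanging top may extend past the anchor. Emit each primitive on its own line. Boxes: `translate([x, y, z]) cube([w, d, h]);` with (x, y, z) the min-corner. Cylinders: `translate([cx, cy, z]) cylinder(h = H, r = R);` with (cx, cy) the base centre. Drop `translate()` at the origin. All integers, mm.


translate([541, 327, 0]) cylinder(h = 25, r = 92);
translate([541, 327, 25]) cylinder(h = 176, r = 64);
translate([541, 327, 201]) cylinder(h = 25, r = 92);


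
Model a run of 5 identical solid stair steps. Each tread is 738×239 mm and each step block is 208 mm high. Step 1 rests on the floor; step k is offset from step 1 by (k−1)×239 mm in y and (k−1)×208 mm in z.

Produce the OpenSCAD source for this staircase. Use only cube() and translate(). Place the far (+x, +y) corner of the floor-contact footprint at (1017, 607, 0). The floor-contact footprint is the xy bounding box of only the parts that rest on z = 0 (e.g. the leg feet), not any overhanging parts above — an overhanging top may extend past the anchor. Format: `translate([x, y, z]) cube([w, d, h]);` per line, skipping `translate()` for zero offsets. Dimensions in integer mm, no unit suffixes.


translate([279, 368, 0]) cube([738, 239, 208]);
translate([279, 607, 208]) cube([738, 239, 208]);
translate([279, 846, 416]) cube([738, 239, 208]);
translate([279, 1085, 624]) cube([738, 239, 208]);
translate([279, 1324, 832]) cube([738, 239, 208]);


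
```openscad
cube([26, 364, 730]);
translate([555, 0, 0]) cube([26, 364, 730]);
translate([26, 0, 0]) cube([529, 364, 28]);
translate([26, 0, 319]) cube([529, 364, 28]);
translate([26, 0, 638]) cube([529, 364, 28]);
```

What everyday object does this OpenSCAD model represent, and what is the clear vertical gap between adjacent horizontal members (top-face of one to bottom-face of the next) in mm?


A bookshelf. The clear shelf gap is 291 mm.

Two tall side panels with 3 horizontal boards between them — a bookshelf. The first two shelf undersides are at z = 0 and z = 319; with shelf thickness 28, the clear gap is 319 − 0 − 28 = 291 mm.


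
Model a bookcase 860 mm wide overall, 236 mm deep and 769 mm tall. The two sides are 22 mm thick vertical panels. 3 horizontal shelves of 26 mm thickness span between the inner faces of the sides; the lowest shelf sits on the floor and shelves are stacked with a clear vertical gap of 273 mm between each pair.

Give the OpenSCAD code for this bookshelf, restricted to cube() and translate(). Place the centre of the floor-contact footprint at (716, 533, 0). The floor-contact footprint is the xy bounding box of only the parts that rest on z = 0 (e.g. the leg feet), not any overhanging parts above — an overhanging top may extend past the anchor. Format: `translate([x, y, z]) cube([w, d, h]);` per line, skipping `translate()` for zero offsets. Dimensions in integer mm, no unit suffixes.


translate([286, 415, 0]) cube([22, 236, 769]);
translate([1124, 415, 0]) cube([22, 236, 769]);
translate([308, 415, 0]) cube([816, 236, 26]);
translate([308, 415, 299]) cube([816, 236, 26]);
translate([308, 415, 598]) cube([816, 236, 26]);


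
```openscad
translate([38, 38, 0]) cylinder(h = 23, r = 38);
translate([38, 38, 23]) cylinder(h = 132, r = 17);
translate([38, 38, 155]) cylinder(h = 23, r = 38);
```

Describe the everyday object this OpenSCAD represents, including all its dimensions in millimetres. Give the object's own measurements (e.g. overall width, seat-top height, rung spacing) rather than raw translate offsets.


A spool: two coaxial disc flanges of radius 38 mm and thickness 23 mm, joined by a core cylinder of radius 17 mm and height 132 mm. The lower flange rests on z = 0 and the three cylinders share a vertical axis.


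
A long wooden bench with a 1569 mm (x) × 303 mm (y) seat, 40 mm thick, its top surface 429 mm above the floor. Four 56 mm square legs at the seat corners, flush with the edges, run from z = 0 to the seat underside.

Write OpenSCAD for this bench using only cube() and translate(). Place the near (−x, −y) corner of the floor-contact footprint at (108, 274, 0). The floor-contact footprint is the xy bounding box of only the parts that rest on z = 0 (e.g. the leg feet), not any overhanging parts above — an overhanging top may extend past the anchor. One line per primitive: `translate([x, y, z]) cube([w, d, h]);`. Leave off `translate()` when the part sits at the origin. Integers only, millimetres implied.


translate([108, 274, 389]) cube([1569, 303, 40]);
translate([108, 274, 0]) cube([56, 56, 389]);
translate([108, 521, 0]) cube([56, 56, 389]);
translate([1621, 274, 0]) cube([56, 56, 389]);
translate([1621, 521, 0]) cube([56, 56, 389]);


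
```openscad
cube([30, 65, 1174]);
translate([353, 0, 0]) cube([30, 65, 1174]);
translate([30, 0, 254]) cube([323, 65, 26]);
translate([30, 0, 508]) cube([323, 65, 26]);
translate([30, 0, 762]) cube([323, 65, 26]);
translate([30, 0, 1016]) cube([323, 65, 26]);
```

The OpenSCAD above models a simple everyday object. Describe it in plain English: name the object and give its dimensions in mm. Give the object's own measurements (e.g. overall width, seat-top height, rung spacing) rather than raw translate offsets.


A straight ladder. Two 30×65 mm vertical rails, 1174 mm tall, stand 383 mm apart (outside-to-outside) with their front faces coplanar on the −y side. 4 rungs, each 65 mm deep and 26 mm tall, span between the inner faces of the rails, front faces flush with the rails. The lowest rung's underside is at z = 254 mm and rungs are spaced 254 mm apart (underside to underside).


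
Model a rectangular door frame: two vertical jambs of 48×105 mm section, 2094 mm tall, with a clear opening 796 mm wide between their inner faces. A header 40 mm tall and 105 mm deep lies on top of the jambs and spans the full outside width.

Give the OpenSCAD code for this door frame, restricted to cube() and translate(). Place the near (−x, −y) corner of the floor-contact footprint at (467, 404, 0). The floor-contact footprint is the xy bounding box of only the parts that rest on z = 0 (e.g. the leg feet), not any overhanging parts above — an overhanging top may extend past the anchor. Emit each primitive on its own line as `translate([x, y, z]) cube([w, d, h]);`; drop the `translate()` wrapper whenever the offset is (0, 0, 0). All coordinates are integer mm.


translate([467, 404, 0]) cube([48, 105, 2094]);
translate([1311, 404, 0]) cube([48, 105, 2094]);
translate([467, 404, 2094]) cube([892, 105, 40]);


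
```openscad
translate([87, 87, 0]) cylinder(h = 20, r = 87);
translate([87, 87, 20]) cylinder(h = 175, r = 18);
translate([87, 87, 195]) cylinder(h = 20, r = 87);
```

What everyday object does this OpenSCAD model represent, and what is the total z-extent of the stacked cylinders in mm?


A spool. The overall height is 215 mm.

Three coaxial cylinders, large–small–large — a spool. Two 20 mm flanges and a 175 mm core give 20 + 175 + 20 = 215 mm.


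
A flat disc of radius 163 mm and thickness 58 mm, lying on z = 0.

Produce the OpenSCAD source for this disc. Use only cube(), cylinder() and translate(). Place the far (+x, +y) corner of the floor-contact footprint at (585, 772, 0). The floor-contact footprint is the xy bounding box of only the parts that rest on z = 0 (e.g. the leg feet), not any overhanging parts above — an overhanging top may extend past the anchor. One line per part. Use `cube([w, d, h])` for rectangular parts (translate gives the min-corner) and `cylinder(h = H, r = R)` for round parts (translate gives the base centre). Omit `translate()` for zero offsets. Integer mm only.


translate([422, 609, 0]) cylinder(h = 58, r = 163);


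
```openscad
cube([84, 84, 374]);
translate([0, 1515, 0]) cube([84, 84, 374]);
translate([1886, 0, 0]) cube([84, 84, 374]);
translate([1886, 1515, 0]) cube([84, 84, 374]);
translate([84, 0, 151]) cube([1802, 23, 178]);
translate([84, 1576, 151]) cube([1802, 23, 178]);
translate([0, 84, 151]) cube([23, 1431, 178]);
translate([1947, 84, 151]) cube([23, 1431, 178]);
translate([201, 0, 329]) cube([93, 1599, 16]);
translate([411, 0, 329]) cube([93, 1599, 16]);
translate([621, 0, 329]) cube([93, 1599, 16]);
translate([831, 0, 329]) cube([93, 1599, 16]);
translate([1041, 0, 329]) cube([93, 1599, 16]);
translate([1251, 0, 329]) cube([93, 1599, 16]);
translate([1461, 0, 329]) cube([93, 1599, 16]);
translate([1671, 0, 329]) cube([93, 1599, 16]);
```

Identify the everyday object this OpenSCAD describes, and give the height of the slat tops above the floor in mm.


A bed frame. The slat-top height is 345 mm.

Four posts, four rails, and a row of slats — a bed frame. Slats sit on the rails at z = 151 + 178 = 329; with slat thickness 16, the top is 345 mm.


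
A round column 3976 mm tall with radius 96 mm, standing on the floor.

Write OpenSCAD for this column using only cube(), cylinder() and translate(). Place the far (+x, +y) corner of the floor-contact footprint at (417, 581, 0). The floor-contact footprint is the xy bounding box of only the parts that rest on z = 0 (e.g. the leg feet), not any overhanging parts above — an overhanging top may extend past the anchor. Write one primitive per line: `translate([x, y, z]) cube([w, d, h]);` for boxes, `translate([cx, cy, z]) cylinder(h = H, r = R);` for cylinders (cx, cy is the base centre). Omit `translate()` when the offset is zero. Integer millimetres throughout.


translate([321, 485, 0]) cylinder(h = 3976, r = 96);


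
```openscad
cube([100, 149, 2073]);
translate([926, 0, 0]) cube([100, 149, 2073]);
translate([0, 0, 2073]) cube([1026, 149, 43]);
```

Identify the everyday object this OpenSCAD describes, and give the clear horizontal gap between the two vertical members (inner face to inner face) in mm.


A door frame. The clear opening width is 826 mm.

Two 2073 mm tall posts with a header on top — a door frame. The left jamb is 100 mm wide at x = 0; the right jamb starts at x = 926. The clear opening is 926 − 100 = 826 mm.


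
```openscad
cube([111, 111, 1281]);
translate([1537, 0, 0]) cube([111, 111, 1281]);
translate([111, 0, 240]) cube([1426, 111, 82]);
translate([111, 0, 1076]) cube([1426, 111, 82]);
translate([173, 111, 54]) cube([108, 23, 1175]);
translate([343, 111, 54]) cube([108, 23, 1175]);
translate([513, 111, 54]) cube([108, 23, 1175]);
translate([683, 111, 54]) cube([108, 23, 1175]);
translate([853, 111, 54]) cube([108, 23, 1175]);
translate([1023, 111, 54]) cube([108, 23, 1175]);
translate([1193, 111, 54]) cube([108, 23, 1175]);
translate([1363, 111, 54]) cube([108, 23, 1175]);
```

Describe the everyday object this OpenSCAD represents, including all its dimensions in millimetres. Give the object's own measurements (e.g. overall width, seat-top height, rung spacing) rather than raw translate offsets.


A fence section. Two 111×111 mm posts, 1281 mm tall, stand on the floor with a clear span of 1426 mm between their inner faces. Two horizontal rails of 111×82 mm section span the gap between the posts with their undersides at z = 240 mm and z = 1076 mm, flush with the posts' −y face. 8 pickets, each 108 mm wide, 23 mm thick and 1175 mm tall, are fixed to the +y face of the rails with their bottoms at z = 54 mm, spaced across the span with a 62 mm gap after the −x post and between neighbouring pickets, with 66 mm left before the +x post.


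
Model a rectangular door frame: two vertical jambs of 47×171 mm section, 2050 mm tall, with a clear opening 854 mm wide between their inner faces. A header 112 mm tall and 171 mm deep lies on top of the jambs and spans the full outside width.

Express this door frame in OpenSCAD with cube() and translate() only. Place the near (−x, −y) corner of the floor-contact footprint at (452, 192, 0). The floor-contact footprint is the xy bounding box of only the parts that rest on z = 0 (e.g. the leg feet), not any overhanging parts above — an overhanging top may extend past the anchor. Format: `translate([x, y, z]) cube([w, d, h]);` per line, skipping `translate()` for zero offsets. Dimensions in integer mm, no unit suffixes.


translate([452, 192, 0]) cube([47, 171, 2050]);
translate([1353, 192, 0]) cube([47, 171, 2050]);
translate([452, 192, 2050]) cube([948, 171, 112]);


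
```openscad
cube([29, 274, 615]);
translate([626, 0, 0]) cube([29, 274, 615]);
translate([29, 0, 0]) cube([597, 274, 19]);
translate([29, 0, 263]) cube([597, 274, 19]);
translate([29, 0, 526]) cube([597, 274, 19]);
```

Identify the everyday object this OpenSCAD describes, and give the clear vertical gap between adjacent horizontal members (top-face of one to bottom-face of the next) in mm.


A bookshelf. The clear shelf gap is 244 mm.

Two tall side panels with 3 horizontal boards between them — a bookshelf. The first two shelf undersides are at z = 0 and z = 263; with shelf thickness 19, the clear gap is 263 − 0 − 19 = 244 mm.


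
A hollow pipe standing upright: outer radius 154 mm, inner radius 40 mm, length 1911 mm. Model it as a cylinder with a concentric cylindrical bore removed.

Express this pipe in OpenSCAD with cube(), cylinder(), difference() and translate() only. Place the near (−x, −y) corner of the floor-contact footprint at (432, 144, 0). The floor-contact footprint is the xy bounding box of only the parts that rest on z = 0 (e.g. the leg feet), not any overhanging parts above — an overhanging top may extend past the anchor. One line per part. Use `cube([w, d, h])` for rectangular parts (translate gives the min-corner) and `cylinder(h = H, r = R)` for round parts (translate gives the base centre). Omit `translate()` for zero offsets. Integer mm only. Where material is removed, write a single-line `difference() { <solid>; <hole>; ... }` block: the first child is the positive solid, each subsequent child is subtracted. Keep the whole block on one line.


difference() { translate([586, 298, 0]) cylinder(h = 1911, r = 154); translate([586, 298, 0]) cylinder(h = 1911, r = 40); }


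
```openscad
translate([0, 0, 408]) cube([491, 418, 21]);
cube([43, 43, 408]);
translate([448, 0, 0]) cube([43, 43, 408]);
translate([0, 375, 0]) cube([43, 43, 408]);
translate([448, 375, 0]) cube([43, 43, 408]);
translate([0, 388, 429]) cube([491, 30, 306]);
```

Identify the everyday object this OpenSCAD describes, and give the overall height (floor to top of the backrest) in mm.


A chair. The overall height is 735 mm.

A slab on four corner posts with a tall panel at the back — a chair. The seat slab sits at z = 408 with thickness 21, and the 306 mm backrest starts at the seat top, so the overall height is 408 + 21 + 306 = 735 mm.


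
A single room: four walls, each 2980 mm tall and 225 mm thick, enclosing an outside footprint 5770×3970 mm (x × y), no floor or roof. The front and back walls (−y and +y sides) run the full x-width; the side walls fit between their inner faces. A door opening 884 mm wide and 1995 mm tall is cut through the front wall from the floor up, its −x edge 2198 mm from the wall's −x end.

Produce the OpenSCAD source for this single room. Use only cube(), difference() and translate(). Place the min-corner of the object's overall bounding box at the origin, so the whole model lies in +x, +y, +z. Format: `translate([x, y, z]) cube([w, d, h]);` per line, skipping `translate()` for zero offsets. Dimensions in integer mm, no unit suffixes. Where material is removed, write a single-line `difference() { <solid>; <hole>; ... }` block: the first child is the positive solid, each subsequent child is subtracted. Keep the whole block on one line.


difference() { cube([5770, 225, 2980]); translate([2198, 0, 0]) cube([884, 225, 1995]); }
translate([0, 3745, 0]) cube([5770, 225, 2980]);
translate([0, 225, 0]) cube([225, 3520, 2980]);
translate([5545, 225, 0]) cube([225, 3520, 2980]);


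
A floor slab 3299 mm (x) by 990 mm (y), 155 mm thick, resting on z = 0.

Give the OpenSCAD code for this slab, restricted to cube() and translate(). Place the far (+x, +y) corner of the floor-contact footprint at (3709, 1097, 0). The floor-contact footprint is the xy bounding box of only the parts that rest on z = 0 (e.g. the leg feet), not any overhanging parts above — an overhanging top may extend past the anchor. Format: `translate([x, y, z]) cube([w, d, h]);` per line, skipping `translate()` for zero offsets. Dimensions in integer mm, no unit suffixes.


translate([410, 107, 0]) cube([3299, 990, 155]);


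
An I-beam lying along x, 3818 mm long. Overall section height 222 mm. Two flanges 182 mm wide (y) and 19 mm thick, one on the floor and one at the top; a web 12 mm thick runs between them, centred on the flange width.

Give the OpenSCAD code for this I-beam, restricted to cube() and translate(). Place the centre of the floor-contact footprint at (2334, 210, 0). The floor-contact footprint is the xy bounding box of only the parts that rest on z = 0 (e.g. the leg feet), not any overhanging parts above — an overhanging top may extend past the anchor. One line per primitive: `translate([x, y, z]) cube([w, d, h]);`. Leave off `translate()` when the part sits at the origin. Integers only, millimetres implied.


translate([425, 119, 0]) cube([3818, 182, 19]);
translate([425, 204, 19]) cube([3818, 12, 184]);
translate([425, 119, 203]) cube([3818, 182, 19]);


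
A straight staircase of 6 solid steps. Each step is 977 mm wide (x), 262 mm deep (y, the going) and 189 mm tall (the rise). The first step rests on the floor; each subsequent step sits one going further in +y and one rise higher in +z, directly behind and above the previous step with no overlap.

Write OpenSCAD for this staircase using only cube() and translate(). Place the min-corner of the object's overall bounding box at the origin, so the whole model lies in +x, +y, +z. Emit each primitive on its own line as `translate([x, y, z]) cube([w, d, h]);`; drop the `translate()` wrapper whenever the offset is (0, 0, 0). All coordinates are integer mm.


cube([977, 262, 189]);
translate([0, 262, 189]) cube([977, 262, 189]);
translate([0, 524, 378]) cube([977, 262, 189]);
translate([0, 786, 567]) cube([977, 262, 189]);
translate([0, 1048, 756]) cube([977, 262, 189]);
translate([0, 1310, 945]) cube([977, 262, 189]);


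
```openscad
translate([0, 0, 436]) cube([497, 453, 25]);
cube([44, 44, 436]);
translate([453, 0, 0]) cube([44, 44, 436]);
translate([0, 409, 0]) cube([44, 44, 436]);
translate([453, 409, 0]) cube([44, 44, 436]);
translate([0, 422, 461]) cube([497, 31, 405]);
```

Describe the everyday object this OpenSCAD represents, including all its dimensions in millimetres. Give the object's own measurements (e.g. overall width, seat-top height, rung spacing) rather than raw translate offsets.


A chair. The seat is a 497×453×25 mm slab with its top at z = 461 mm, on four 44×44 mm corner legs (flush with the seat edges, standing on z = 0). A flat backrest 31 mm thick, 405 mm tall, spans the full seat width and rises from the seat top along its +y edge, rear face flush with the rear of the seat.


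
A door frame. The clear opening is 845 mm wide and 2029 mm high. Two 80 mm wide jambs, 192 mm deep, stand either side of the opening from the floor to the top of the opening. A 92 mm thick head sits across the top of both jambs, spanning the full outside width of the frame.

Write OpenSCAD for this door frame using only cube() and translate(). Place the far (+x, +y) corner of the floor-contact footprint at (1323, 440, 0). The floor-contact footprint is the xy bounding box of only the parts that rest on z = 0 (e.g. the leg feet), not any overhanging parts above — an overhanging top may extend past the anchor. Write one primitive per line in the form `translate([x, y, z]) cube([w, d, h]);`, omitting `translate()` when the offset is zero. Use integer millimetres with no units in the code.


translate([318, 248, 0]) cube([80, 192, 2029]);
translate([1243, 248, 0]) cube([80, 192, 2029]);
translate([318, 248, 2029]) cube([1005, 192, 92]);


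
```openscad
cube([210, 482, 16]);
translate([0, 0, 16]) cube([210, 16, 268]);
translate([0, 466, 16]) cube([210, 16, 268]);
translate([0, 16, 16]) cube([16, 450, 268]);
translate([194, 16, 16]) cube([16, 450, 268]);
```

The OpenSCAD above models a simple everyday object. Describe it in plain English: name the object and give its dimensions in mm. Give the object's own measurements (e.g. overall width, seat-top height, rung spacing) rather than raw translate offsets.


An open-topped rectangular box: outside dimensions 210×482×284 mm, with a uniform wall and base thickness of 16 mm. The base is a full 210×482 slab on the floor; four walls sit on top of the base. The front and back walls (the −y and +y sides) span the full width; the two side walls fit between them.


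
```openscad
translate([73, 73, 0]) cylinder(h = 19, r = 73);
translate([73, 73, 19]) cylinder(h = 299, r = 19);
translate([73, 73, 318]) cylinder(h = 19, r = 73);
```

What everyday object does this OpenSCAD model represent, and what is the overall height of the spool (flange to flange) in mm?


A spool. The overall height is 337 mm.

Three coaxial cylinders, large–small–large — a spool. Two 19 mm flanges and a 299 mm core give 19 + 299 + 19 = 337 mm.


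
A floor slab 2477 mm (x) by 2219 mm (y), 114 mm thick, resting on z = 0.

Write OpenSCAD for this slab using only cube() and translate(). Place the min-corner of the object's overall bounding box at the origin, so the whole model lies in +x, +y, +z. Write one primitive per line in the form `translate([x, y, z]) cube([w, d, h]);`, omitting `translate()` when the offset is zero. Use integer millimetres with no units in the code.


cube([2477, 2219, 114]);


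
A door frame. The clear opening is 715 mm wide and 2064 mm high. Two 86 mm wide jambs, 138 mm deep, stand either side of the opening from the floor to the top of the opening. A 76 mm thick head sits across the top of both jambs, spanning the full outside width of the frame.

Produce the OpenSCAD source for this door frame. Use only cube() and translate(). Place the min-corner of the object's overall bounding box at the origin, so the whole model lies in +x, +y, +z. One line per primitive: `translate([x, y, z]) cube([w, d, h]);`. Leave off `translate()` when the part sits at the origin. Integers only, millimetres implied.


cube([86, 138, 2064]);
translate([801, 0, 0]) cube([86, 138, 2064]);
translate([0, 0, 2064]) cube([887, 138, 76]);


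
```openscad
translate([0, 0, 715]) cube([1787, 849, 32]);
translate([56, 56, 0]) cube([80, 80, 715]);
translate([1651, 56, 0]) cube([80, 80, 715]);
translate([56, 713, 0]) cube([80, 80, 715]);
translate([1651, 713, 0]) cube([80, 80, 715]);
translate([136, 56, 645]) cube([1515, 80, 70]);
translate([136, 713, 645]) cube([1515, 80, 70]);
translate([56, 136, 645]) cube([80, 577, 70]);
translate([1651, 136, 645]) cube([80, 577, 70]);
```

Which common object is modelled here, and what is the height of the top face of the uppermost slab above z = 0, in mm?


A table. The table height is 747 mm.

A 1787×849×32 slab sits at z = 715 on four 80 mm square posts — a table. The top surface is at 715 + 32 = 747 mm.


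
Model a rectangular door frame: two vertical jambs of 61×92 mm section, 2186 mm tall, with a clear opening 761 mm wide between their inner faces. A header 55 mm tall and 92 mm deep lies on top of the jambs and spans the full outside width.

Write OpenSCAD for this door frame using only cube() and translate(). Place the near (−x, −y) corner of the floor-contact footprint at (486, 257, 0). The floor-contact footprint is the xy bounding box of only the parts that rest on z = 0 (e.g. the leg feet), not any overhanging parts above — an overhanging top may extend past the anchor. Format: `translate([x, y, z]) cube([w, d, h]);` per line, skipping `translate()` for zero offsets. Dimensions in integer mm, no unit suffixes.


translate([486, 257, 0]) cube([61, 92, 2186]);
translate([1308, 257, 0]) cube([61, 92, 2186]);
translate([486, 257, 2186]) cube([883, 92, 55]);


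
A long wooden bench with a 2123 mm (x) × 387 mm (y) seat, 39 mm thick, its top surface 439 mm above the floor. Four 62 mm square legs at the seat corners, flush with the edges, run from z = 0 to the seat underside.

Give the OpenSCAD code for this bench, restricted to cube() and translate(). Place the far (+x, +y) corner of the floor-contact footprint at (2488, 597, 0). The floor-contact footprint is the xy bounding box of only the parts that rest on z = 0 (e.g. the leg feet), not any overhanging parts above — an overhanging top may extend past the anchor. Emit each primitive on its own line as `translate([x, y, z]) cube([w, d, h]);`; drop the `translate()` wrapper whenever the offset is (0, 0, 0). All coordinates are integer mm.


// leg_h = 439 − 39 = 400
translate([365, 210, 400]) cube([2123, 387, 39]);
translate([365, 210, 0]) cube([62, 62, 400]);
translate([365, 535, 0]) cube([62, 62, 400]);
translate([2426, 210, 0]) cube([62, 62, 400]);
translate([2426, 535, 0]) cube([62, 62, 400]);


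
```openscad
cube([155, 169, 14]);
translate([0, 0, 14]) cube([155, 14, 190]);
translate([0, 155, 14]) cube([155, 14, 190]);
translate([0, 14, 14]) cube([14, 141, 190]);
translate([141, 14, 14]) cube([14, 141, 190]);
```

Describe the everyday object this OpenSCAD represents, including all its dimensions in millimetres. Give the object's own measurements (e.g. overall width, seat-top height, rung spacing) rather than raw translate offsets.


An open-topped rectangular box: outside dimensions 155×169×204 mm, with a uniform wall and base thickness of 14 mm. The base is a full 155×169 slab on the floor; four walls sit on top of the base. The front and back walls (the −y and +y sides) span the full width; the two side walls fit between them.


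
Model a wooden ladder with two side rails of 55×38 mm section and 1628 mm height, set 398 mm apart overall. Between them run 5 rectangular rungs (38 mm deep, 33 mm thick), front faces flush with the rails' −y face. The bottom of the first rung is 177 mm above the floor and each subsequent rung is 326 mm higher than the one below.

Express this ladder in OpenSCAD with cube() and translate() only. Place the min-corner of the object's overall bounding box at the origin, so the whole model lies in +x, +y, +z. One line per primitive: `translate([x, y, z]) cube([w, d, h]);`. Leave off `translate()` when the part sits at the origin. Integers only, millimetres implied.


cube([55, 38, 1628]);
translate([343, 0, 0]) cube([55, 38, 1628]);
translate([55, 0, 177]) cube([288, 38, 33]);
translate([55, 0, 503]) cube([288, 38, 33]);
translate([55, 0, 829]) cube([288, 38, 33]);
translate([55, 0, 1155]) cube([288, 38, 33]);
translate([55, 0, 1481]) cube([288, 38, 33]);


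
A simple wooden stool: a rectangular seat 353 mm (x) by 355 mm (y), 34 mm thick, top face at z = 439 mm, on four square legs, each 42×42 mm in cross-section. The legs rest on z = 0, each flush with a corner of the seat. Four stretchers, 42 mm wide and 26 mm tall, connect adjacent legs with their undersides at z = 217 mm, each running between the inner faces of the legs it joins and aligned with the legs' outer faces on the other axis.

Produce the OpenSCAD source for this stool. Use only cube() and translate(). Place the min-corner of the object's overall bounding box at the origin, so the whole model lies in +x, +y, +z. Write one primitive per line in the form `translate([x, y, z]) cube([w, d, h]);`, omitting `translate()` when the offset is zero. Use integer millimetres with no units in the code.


// leg_h = 439 - 34 = 405
// stretcher span = 353 - 2*42 = 269
translate([0, 0, 405]) cube([353, 355, 34]);
cube([42, 42, 405]);
translate([311, 0, 0]) cube([42, 42, 405]);
translate([0, 313, 0]) cube([42, 42, 405]);
translate([311, 313, 0]) cube([42, 42, 405]);
translate([42, 0, 217]) cube([269, 42, 26]);
translate([42, 313, 217]) cube([269, 42, 26]);
translate([0, 42, 217]) cube([42, 271, 26]);
translate([311, 42, 217]) cube([42, 271, 26]);


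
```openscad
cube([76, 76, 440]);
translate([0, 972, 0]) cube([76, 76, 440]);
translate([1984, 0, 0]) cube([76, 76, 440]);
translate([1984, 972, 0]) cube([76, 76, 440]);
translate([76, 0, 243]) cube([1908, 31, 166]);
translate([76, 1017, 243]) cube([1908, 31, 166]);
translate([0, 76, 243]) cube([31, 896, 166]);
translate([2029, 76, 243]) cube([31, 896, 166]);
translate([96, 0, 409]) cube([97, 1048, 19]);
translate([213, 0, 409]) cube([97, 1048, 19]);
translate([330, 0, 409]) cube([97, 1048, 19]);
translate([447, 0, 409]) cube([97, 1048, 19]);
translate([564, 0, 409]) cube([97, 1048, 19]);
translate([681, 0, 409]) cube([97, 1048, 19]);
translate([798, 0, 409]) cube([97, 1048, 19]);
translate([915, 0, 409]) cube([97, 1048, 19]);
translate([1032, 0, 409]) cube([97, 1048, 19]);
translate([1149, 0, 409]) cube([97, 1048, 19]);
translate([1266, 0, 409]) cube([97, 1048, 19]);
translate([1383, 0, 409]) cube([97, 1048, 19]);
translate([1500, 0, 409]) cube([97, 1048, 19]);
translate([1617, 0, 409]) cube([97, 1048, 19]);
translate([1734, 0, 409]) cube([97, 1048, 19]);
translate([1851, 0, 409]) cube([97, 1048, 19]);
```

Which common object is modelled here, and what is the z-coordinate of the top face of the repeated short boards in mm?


A bed frame. The slat-top height is 428 mm.

Four posts, four rails, and a row of slats — a bed frame. Slats sit on the rails at z = 243 + 166 = 409; with slat thickness 19, the top is 428 mm.


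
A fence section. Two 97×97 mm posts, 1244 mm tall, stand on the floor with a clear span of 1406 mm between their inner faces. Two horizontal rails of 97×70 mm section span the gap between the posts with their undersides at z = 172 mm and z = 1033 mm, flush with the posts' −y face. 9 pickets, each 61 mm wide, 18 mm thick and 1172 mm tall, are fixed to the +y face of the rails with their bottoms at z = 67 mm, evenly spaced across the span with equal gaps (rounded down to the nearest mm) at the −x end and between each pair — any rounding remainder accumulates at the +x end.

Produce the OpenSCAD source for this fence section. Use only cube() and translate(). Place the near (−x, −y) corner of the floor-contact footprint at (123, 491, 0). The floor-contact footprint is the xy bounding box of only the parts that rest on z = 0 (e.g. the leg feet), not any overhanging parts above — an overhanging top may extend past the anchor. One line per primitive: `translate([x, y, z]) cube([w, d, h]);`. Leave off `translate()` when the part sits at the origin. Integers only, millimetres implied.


translate([123, 491, 0]) cube([97, 97, 1244]);
translate([1626, 491, 0]) cube([97, 97, 1244]);
translate([220, 491, 172]) cube([1406, 97, 70]);
translate([220, 491, 1033]) cube([1406, 97, 70]);
translate([305, 588, 67]) cube([61, 18, 1172]);
translate([451, 588, 67]) cube([61, 18, 1172]);
translate([597, 588, 67]) cube([61, 18, 1172]);
translate([743, 588, 67]) cube([61, 18, 1172]);
translate([889, 588, 67]) cube([61, 18, 1172]);
translate([1035, 588, 67]) cube([61, 18, 1172]);
translate([1181, 588, 67]) cube([61, 18, 1172]);
translate([1327, 588, 67]) cube([61, 18, 1172]);
translate([1473, 588, 67]) cube([61, 18, 1172]);


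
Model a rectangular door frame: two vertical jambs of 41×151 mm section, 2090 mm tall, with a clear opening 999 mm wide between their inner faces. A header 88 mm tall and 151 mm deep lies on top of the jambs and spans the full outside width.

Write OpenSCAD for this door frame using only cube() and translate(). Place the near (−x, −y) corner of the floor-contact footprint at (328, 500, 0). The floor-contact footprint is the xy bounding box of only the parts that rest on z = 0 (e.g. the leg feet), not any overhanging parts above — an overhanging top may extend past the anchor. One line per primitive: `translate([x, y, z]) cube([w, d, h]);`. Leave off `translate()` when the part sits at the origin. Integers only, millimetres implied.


translate([328, 500, 0]) cube([41, 151, 2090]);
translate([1368, 500, 0]) cube([41, 151, 2090]);
translate([328, 500, 2090]) cube([1081, 151, 88]);


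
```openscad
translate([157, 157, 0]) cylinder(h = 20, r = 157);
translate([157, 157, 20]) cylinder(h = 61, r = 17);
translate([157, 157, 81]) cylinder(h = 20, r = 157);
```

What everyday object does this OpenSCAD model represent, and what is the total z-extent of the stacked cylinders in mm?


A spool. The overall height is 101 mm.

Three coaxial cylinders, large–small–large — a spool. Two 20 mm flanges and a 61 mm core give 20 + 61 + 20 = 101 mm.


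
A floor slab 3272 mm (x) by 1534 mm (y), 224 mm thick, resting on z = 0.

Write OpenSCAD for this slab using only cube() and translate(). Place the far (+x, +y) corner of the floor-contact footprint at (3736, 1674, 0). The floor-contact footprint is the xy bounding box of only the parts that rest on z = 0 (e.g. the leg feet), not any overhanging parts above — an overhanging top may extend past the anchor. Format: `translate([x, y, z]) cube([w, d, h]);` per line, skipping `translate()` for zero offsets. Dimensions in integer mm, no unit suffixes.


translate([464, 140, 0]) cube([3272, 1534, 224]);


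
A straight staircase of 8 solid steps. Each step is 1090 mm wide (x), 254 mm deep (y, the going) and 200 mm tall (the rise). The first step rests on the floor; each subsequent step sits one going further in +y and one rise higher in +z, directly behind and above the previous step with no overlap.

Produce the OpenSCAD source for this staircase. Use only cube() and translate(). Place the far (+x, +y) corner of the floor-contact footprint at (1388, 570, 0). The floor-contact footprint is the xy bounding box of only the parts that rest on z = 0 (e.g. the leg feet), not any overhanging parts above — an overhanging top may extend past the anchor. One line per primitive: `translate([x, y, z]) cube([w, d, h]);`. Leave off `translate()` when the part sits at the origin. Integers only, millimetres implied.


translate([298, 316, 0]) cube([1090, 254, 200]);
translate([298, 570, 200]) cube([1090, 254, 200]);
translate([298, 824, 400]) cube([1090, 254, 200]);
translate([298, 1078, 600]) cube([1090, 254, 200]);
translate([298, 1332, 800]) cube([1090, 254, 200]);
translate([298, 1586, 1000]) cube([1090, 254, 200]);
translate([298, 1840, 1200]) cube([1090, 254, 200]);
translate([298, 2094, 1400]) cube([1090, 254, 200]);


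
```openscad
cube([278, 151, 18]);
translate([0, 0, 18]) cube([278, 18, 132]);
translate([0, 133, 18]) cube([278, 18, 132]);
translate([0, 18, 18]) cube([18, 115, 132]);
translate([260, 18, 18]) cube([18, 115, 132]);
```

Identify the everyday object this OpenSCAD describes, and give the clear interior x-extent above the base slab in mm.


An open box. The internal width is 242 mm.

A 278×151 base slab with four walls standing on it — an open box. The base is 278 mm wide and the walls are 18 mm thick, so the internal width is 278 − 2 × 18 = 242 mm.


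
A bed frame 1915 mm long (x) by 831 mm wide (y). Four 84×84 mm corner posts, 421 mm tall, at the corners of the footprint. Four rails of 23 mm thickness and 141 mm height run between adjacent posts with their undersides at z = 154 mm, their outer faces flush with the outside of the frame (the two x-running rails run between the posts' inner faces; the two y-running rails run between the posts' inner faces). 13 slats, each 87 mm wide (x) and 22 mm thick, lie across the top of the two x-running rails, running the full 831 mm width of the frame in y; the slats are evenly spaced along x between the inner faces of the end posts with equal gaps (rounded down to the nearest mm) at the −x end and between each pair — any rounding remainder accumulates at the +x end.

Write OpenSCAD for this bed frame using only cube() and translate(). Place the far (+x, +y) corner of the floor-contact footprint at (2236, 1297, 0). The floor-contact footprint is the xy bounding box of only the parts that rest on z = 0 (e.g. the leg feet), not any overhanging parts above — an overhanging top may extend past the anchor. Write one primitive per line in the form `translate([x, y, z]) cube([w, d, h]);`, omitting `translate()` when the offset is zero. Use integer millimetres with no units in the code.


translate([321, 466, 0]) cube([84, 84, 421]);
translate([321, 1213, 0]) cube([84, 84, 421]);
translate([2152, 466, 0]) cube([84, 84, 421]);
translate([2152, 1213, 0]) cube([84, 84, 421]);
translate([405, 466, 154]) cube([1747, 23, 141]);
translate([405, 1274, 154]) cube([1747, 23, 141]);
translate([321, 550, 154]) cube([23, 663, 141]);
translate([2213, 550, 154]) cube([23, 663, 141]);
translate([449, 466, 295]) cube([87, 831, 22]);
translate([580, 466, 295]) cube([87, 831, 22]);
translate([711, 466, 295]) cube([87, 831, 22]);
translate([842, 466, 295]) cube([87, 831, 22]);
translate([973, 466, 295]) cube([87, 831, 22]);
translate([1104, 466, 295]) cube([87, 831, 22]);
translate([1235, 466, 295]) cube([87, 831, 22]);
translate([1366, 466, 295]) cube([87, 831, 22]);
translate([1497, 466, 295]) cube([87, 831, 22]);
translate([1628, 466, 295]) cube([87, 831, 22]);
translate([1759, 466, 295]) cube([87, 831, 22]);
translate([1890, 466, 295]) cube([87, 831, 22]);
translate([2021, 466, 295]) cube([87, 831, 22]);
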